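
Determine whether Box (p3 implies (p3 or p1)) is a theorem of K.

Tableau for the negation not Box (p3 implies (p3 or p1)):
1. not Box (p3 implies (p3 or p1)), 0
2. not (p3 implies (p3 or p1)), 1   [neg-Box-rule on 1: fresh world 1, 0R1]
3. p3, 1   [neg-implies-rule on 2]
4. not (p3 or p1), 1   [neg-implies-rule on 2]
5. not p3, 1   [neg-or-rule on 4]
6. not p1, 1   [neg-or-rule on 4]
Accessibility: 0R1
Branch closes: p3 and not p3 both at 1.
All branches of the negation close; one closing branch shown above.

Valid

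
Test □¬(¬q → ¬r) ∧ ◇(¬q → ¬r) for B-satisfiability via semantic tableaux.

No, unsatisfiable

1. □¬(¬q → ¬r) ∧ ◇(¬q → ¬r), u
2. □¬(¬q → ¬r), u
3. ◇(¬q → ¬r), u
4. ¬(¬q → ¬r), u
5. ¬q, u
6. r, u
7. ¬q → ¬r, v
8. ¬(¬q → ¬r), v
9. ¬q, v
10. r, v
11. ¬r, v
Accessibility: uRu, uRv, vRu, vRv
Branch closes: r and ¬r both at v.
Every branch closes; the branch above is one of them.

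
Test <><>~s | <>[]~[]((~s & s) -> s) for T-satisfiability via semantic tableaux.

Yes, satisfiable

1. <><>~s | <>[]~[]((~s & s) -> s), w0
2. <><>~s, w0
3. <>~s, w1
4. ~s, w2
Accessibility: w0Rw0, w0Rw1, w1Rw1, w1Rw2, w2Rw2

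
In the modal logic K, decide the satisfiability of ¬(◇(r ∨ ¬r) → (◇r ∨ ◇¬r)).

Unsatisfiable (every branch closes)

1. ¬(◇(r ∨ ¬r) → (◇r ∨ ◇¬r)), u
2. ◇(r ∨ ¬r), u   [¬→-rule on 1]
3. ¬(◇r ∨ ◇¬r), u   [¬→-rule on 1]
4. ¬◇r, u   [¬∨-rule on 3]
5. ¬◇¬r, u   [¬∨-rule on 3]
6. r ∨ ¬r, v   [◇-rule on 2: fresh world v, uRv]
7. ¬r, v   [¬◇-rule on 4 via uRv]
8. r, v   [¬◇-rule on 5 via uRv]
Accessibility: uRv
Branch closes: r and ¬r both at v.
Every branch closes; the branch above is one of them.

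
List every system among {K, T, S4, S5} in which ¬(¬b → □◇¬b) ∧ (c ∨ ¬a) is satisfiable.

K, T, S4

S4-tableau for the formula:
1. ¬(¬b → □◇¬b) ∧ (c ∨ ¬a), 0
2. ¬(¬b → □◇¬b), 0   [∧-rule on 1]
3. c ∨ ¬a, 0   [∧-rule on 1]
4. ¬b, 0   [¬→-rule on 2]
5. ¬□◇¬b, 0   [¬→-rule on 2]
6. ¬a, 0   [∨-rule on 3 (branches; this branch)]
7. ¬◇¬b, 1   [¬□-rule on 5: fresh world 1, 0R1]
8. b, 1   [¬◇-rule on 7 via 1R1]
Accessibility: 0R0, 0R1, 1R1
Complete open branch: satisfiable in S4, hence also in K, T (this S4-model is also a K-model and a T-model).
S5-tableau for the formula:
1. ¬(¬b → □◇¬b) ∧ (c ∨ ¬a), 0
2. ¬(¬b → □◇¬b), 0   [∧-rule on 1]
3. c ∨ ¬a, 0   [∧-rule on 1]
4. ¬b, 0   [¬→-rule on 2]
5. ¬□◇¬b, 0   [¬→-rule on 2]
6. ¬a, 0   [∨-rule on 3 (branches; this branch)]
7. ¬◇¬b, 1   [¬□-rule on 5: fresh world 1, 0R1]
8. b, 0   [¬◇-rule on 7 via 1R0]
Accessibility: 0R0, 0R1, 1R0, 1R1
Branch closes: b and ¬b both at 0.
Every branch closes (one shown): unsatisfiable in S5.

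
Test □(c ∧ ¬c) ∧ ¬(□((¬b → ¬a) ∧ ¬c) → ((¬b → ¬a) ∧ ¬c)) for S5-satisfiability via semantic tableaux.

No, unsatisfiable

1. □(c ∧ ¬c) ∧ ¬(□((¬b → ¬a) ∧ ¬c) → ((¬b → ¬a) ∧ ¬c)), u
2. □(c ∧ ¬c), u
3. ¬(□((¬b → ¬a) ∧ ¬c) → ((¬b → ¬a) ∧ ¬c)), u
4. □((¬b → ¬a) ∧ ¬c), u
5. ¬((¬b → ¬a) ∧ ¬c), u
6. c ∧ ¬c, u
7. c, u
8. ¬c, u
Accessibility: uRu
Branch closes: c and ¬c both at u.
Every branch closes; the branch above is one of them.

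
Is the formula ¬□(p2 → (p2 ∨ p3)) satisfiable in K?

1. ¬□(p2 → (p2 ∨ p3)), u
2. ¬(p2 → (p2 ∨ p3)), v   [¬□-rule on 1: fresh world v, uRv]
3. p2, v   [¬→-rule on 2]
4. ¬(p2 ∨ p3), v   [¬→-rule on 2]
5. ¬p2, v   [¬∨-rule on 4]
6. ¬p3, v   [¬∨-rule on 4]
Accessibility: uRv
Branch closes: p2 and ¬p2 both at v.
(One branch shown.) All branches close.

Unsatisfiable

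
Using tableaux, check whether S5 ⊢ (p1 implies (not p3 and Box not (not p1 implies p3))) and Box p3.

Not valid

Tableau for the negation not ((p1 implies (not p3 and Box not (not p1 implies p3))) and Box p3):
1. not ((p1 implies (not p3 and Box not (not p1 implies p3))) and Box p3), 0
2. not Box p3, 0
3. not p3, 1
Accessibility: 0R0, 0R1, 1R0, 1R1
The negation has an open branch (countermodel exists).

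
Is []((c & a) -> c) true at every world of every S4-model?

Valid

Tableau for the negation ~[]((c & a) -> c):
1. ~[]((c & a) -> c), w0
2. ~((c & a) -> c), w1
3. c & a, w1
4. ~c, w1
5. c, w1
6. a, w1
Accessibility: w0Rw0, w0Rw1, w1Rw1
Branch closes: c and ~c both at w1.
All branches of the negation close; one closing branch shown above.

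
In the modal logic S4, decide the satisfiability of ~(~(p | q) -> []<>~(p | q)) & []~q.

Satisfiable (open branch found)

1. ~(~(p | q) -> []<>~(p | q)) & []~q, w0
2. ~(~(p | q) -> []<>~(p | q)), w0
3. []~q, w0
4. ~(p | q), w0
5. ~[]<>~(p | q), w0
6. ~p, w0
7. ~q, w0
8. ~<>~(p | q), w1
9. ~q, w1
10. p | q, w1
11. p, w1
Accessibility: w0Rw0, w0Rw1, w1Rw1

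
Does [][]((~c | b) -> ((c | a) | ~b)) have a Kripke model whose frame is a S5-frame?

1. [][]((~c | b) -> ((c | a) | ~b)), w0
2. []((~c | b) -> ((c | a) | ~b)), w0
3. (~c | b) -> ((c | a) | ~b), w0
4. (c | a) | ~b, w0
5. ~b, w0
Accessibility: w0Rw0

Satisfiable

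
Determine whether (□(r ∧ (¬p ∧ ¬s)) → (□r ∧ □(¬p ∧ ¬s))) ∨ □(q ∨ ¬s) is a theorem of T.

Tableau for the negation ¬((□(r ∧ (¬p ∧ ¬s)) → (□r ∧ □(¬p ∧ ¬s))) ∨ □(q ∨ ¬s)):
1. ¬((□(r ∧ (¬p ∧ ¬s)) → (□r ∧ □(¬p ∧ ¬s))) ∨ □(q ∨ ¬s)), w0
2. ¬(□(r ∧ (¬p ∧ ¬s)) → (□r ∧ □(¬p ∧ ¬s))), w0
3. ¬□(q ∨ ¬s), w0
4. □(r ∧ (¬p ∧ ¬s)), w0
5. ¬(□r ∧ □(¬p ∧ ¬s)), w0
6. r ∧ (¬p ∧ ¬s), w0
7. r, w0
8. ¬p ∧ ¬s, w0
9. ¬p, w0
10. ¬s, w0
11. ¬□(¬p ∧ ¬s), w0
12. ¬(q ∨ ¬s), w1
13. ¬q, w1
14. s, w1
15. r ∧ (¬p ∧ ¬s), w1
16. r, w1
17. ¬p ∧ ¬s, w1
18. ¬p, w1
19. ¬s, w1
Accessibility: w0Rw0, w0Rw1, w1Rw1
Branch closes: s and ¬s both at w1.
Every branch of the negation's tableau closes; the branch above is one of them.

Yes, valid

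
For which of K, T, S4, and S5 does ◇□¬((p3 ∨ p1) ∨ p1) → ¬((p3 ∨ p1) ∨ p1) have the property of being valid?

S5-tableau for the negation ¬(◇□¬((p3 ∨ p1) ∨ p1) → ¬((p3 ∨ p1) ∨ p1)):
1. ¬(◇□¬((p3 ∨ p1) ∨ p1) → ¬((p3 ∨ p1) ∨ p1)), u
2. ◇□¬((p3 ∨ p1) ∨ p1), u
3. (p3 ∨ p1) ∨ p1, u
4. p3 ∨ p1, u
5. p3, u
6. □¬((p3 ∨ p1) ∨ p1), v
7. ¬((p3 ∨ p1) ∨ p1), u
8. ¬(p3 ∨ p1), u
9. ¬p1, u
10. ¬p3, u
Accessibility: uRu, uRv, vRu, vRv
Branch closes: p3 and ¬p3 both at u.
Every branch closes (one shown): valid in S5.
S4-tableau for the negation ¬(◇□¬((p3 ∨ p1) ∨ p1) → ¬((p3 ∨ p1) ∨ p1)):
1. ¬(◇□¬((p3 ∨ p1) ∨ p1) → ¬((p3 ∨ p1) ∨ p1)), u
2. ◇□¬((p3 ∨ p1) ∨ p1), u
3. (p3 ∨ p1) ∨ p1, u
4. p1, u
5. □¬((p3 ∨ p1) ∨ p1), v
6. ¬((p3 ∨ p1) ∨ p1), v
7. ¬(p3 ∨ p1), v
8. ¬p1, v
9. ¬p3, v
Accessibility: uRu, uRv, vRv
Complete open branch: countermodel on an S4-frame, so not valid in S4, nor in K, T (the same frame is also a K-frame and a T-frame).

S5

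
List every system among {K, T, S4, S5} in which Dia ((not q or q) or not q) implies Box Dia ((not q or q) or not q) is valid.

K-tableau for the negation not (Dia ((not q or q) or not q) implies Box Dia ((not q or q) or not q)):
1. not (Dia ((not q or q) or not q) implies Box Dia ((not q or q) or not q)), w0
2. Dia ((not q or q) or not q), w0
3. not Box Dia ((not q or q) or not q), w0
4. (not q or q) or not q, w1
5. not q, w1
6. not Dia ((not q or q) or not q), w2
Accessibility: w0Rw1, w0Rw2
Complete open branch: countermodel on a K-frame, so not valid in K.
T-tableau for the negation not (Dia ((not q or q) or not q) implies Box Dia ((not q or q) or not q)):
1. not (Dia ((not q or q) or not q) implies Box Dia ((not q or q) or not q)), w0
2. Dia ((not q or q) or not q), w0
3. not Box Dia ((not q or q) or not q), w0
4. (not q or q) or not q, w1
5. not q or q, w1
6. q, w1
7. not Dia ((not q or q) or not q), w2
8. not ((not q or q) or not q), w2
9. not (not q or q), w2
10. q, w2
11. not q, w2
Accessibility: w0Rw0, w0Rw1, w0Rw2, w1Rw1, w2Rw2
Branch closes: q and not q both at w2.
Every branch closes (one shown): valid in T, hence also in S4, S5 (every theorem of T is a theorem of S4 and S5).

T, S4, S5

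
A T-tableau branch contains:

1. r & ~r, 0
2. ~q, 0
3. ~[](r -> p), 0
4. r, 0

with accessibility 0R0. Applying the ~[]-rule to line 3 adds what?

a fresh world 1 with 0R1, and ~(r -> p) at 1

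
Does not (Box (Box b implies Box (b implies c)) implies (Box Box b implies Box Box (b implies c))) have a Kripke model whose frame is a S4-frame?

Unsatisfiable

1. not (Box (Box b implies Box (b implies c)) implies (Box Box b implies Box Box (b implies c))), w0
2. Box (Box b implies Box (b implies c)), w0
3. not (Box Box b implies Box Box (b implies c)), w0
4. Box Box b, w0
5. not Box Box (b implies c), w0
6. Box b implies Box (b implies c), w0
7. Box b, w0
8. b, w0
9. Box (b implies c), w0
10. b implies c, w0
11. c, w0
12. not Box (b implies c), w1
13. Box b implies Box (b implies c), w1
14. Box b, w1
15. b, w1
16. b implies c, w1
17. Box (b implies c), w1
18. c, w1
19. not (b implies c), w2
20. b, w2
21. not c, w2
22. Box b implies Box (b implies c), w2
23. Box b, w2
24. b implies c, w2
25. Box (b implies c), w2
26. c, w2
Accessibility: w0Rw0, w0Rw1, w0Rw2, w1Rw1, w1Rw2, w2Rw2
Branch closes: c and not c both at w2.
All branches of the tableau close; one closing branch shown above.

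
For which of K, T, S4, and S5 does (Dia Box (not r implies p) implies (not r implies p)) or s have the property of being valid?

S5

S5-tableau for the negation not ((Dia Box (not r implies p) implies (not r implies p)) or s):
1. not ((Dia Box (not r implies p) implies (not r implies p)) or s), u
2. not (Dia Box (not r implies p) implies (not r implies p)), u
3. not s, u
4. Dia Box (not r implies p), u
5. not (not r implies p), u
6. not r, u
7. not p, u
8. Box (not r implies p), v
9. not r implies p, u
10. not r implies p, v
11. p, u
Accessibility: uRu, uRv, vRu, vRv
Branch closes: p and not p both at u.
Every branch closes (one shown): valid in S5.
S4-tableau for the negation not ((Dia Box (not r implies p) implies (not r implies p)) or s):
1. not ((Dia Box (not r implies p) implies (not r implies p)) or s), u
2. not (Dia Box (not r implies p) implies (not r implies p)), u
3. not s, u
4. Dia Box (not r implies p), u
5. not (not r implies p), u
6. not r, u
7. not p, u
8. Box (not r implies p), v
9. not r implies p, v
10. p, v
Accessibility: uRu, uRv, vRv
Complete open branch: countermodel on an S4-frame, so not valid in S4, nor in K, T (the same frame is also a K-frame and a T-frame).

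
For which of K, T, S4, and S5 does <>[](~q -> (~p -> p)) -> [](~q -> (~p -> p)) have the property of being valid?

S4-tableau for the negation ~(<>[](~q -> (~p -> p)) -> [](~q -> (~p -> p))):
1. ~(<>[](~q -> (~p -> p)) -> [](~q -> (~p -> p))), u
2. <>[](~q -> (~p -> p)), u
3. ~[](~q -> (~p -> p)), u
4. [](~q -> (~p -> p)), v
5. ~q -> (~p -> p), v
6. ~p -> p, v
7. p, v
8. ~(~q -> (~p -> p)), w
9. ~q, w
10. ~(~p -> p), w
11. ~p, w
Accessibility: uRu, uRv, uRw, vRv, wRw
Complete open branch: countermodel on an S4-frame, so not valid in S4, nor in K, T (the same frame is also a K-frame and a T-frame).
S5-tableau for the negation ~(<>[](~q -> (~p -> p)) -> [](~q -> (~p -> p))):
1. ~(<>[](~q -> (~p -> p)) -> [](~q -> (~p -> p))), u
2. <>[](~q -> (~p -> p)), u
3. ~[](~q -> (~p -> p)), u
4. [](~q -> (~p -> p)), v
5. ~q -> (~p -> p), u
6. ~q -> (~p -> p), v
7. ~p -> p, u
8. ~p -> p, v
9. p, u
10. p, v
11. ~(~q -> (~p -> p)), w
12. ~q, w
13. ~(~p -> p), w
14. ~p, w
15. ~q -> (~p -> p), w
16. ~p -> p, w
17. p, w
Accessibility: uRu, uRv, uRw, vRu, vRv, vRw, wRu, wRv, wRw
Branch closes: p and ~p both at w.
Every branch closes (one shown): valid in S5.

S5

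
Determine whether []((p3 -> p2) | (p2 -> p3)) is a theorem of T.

Valid in T

Tableau for the negation ~[]((p3 -> p2) | (p2 -> p3)):
1. ~[]((p3 -> p2) | (p2 -> p3)), u
2. ~((p3 -> p2) | (p2 -> p3)), v   [~[]-rule on 1: fresh world v, uRv]
3. ~(p3 -> p2), v   [~|-rule on 2]
4. ~(p2 -> p3), v   [~|-rule on 2]
5. p3, v   [~->-rule on 3]
6. ~p2, v   [~->-rule on 3]
7. p2, v   [~->-rule on 4]
8. ~p3, v   [~->-rule on 4]
Accessibility: uRu, uRv, vRv
Branch closes: p2 and ~p2 both at v.
All branches of the negation close; one closing branch shown above.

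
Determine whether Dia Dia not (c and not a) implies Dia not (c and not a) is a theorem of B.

Tableau for the negation not (Dia Dia not (c and not a) implies Dia not (c and not a)):
1. not (Dia Dia not (c and not a) implies Dia not (c and not a)), u
2. Dia Dia not (c and not a), u
3. not Dia not (c and not a), u
4. c and not a, u
5. c, u
6. not a, u
7. Dia not (c and not a), v
8. c and not a, v
9. c, v
10. not a, v
11. not (c and not a), w
12. a, w
Accessibility: uRu, uRv, vRu, vRv, vRw, wRv, wRw
The negation has an open branch (countermodel exists).

No, not valid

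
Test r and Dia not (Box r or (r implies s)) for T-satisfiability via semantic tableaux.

1. r and Dia not (Box r or (r implies s)), 0
2. r, 0   [and-rule on 1]
3. Dia not (Box r or (r implies s)), 0   [and-rule on 1]
4. not (Box r or (r implies s)), 1   [Dia-rule on 3: fresh world 1, 0R1]
5. not Box r, 1   [neg-or-rule on 4]
6. not (r implies s), 1   [neg-or-rule on 4]
7. r, 1   [neg-implies-rule on 6]
8. not s, 1   [neg-implies-rule on 6]
9. not r, 2   [neg-Box-rule on 5: fresh world 2, 1R2]
Accessibility: 0R0, 0R1, 1R1, 1R2, 2R2

Satisfiable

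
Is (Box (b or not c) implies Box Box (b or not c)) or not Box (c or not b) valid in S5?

Tableau for the negation not ((Box (b or not c) implies Box Box (b or not c)) or not Box (c or not b)):
1. not ((Box (b or not c) implies Box Box (b or not c)) or not Box (c or not b)), 0
2. not (Box (b or not c) implies Box Box (b or not c)), 0
3. Box (c or not b), 0
4. Box (b or not c), 0
5. not Box Box (b or not c), 0
6. c or not b, 0
7. b or not c, 0
8. not b, 0
9. not c, 0
10. not Box (b or not c), 1
11. c or not b, 1
12. b or not c, 1
13. not b, 1
14. not c, 1
15. not (b or not c), 2
16. not b, 2
17. c, 2
18. c or not b, 2
19. b or not c, 2
20. not c, 2
Accessibility: 0R0, 0R1, 0R2, 1R0, 1R1, 1R2, 2R0, 2R1, 2R2
Branch closes: c and not c both at 2.
Every branch of the negation's tableau closes; the branch above is one of them.

Yes, valid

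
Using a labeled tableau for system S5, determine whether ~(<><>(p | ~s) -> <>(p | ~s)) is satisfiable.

Unsatisfiable (every branch closes)

1. ~(<><>(p | ~s) -> <>(p | ~s)), 0
2. <><>(p | ~s), 0
3. ~<>(p | ~s), 0
4. ~(p | ~s), 0
5. ~p, 0
6. s, 0
7. <>(p | ~s), 1
8. ~(p | ~s), 1
9. ~p, 1
10. s, 1
11. p | ~s, 2
12. ~(p | ~s), 2
13. ~p, 2
14. s, 2
15. ~s, 2
Accessibility: 0R0, 0R1, 0R2, 1R0, 1R1, 1R2, 2R0, 2R1, 2R2
Branch closes: s and ~s both at 2.
(One branch shown.) All branches close.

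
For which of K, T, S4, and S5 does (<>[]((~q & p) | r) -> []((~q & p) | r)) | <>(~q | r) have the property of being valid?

T-tableau for the negation ~((<>[]((~q & p) | r) -> []((~q & p) | r)) | <>(~q | r)):
1. ~((<>[]((~q & p) | r) -> []((~q & p) | r)) | <>(~q | r)), w0
2. ~(<>[]((~q & p) | r) -> []((~q & p) | r)), w0
3. ~<>(~q | r), w0
4. <>[]((~q & p) | r), w0
5. ~[]((~q & p) | r), w0
6. ~(~q | r), w0
7. q, w0
8. ~r, w0
9. []((~q & p) | r), w1
10. ~(~q | r), w1
11. q, w1
12. ~r, w1
13. (~q & p) | r, w1
14. ~q & p, w1
15. ~q, w1
16. p, w1
Accessibility: w0Rw0, w0Rw1, w1Rw1
Branch closes: q and ~q both at w1.
Every branch closes (one shown): valid in T, hence also in S4, S5 (every theorem of T is a theorem of S4 and S5).
K-tableau for the negation ~((<>[]((~q & p) | r) -> []((~q & p) | r)) | <>(~q | r)):
1. ~((<>[]((~q & p) | r) -> []((~q & p) | r)) | <>(~q | r)), w0
2. ~(<>[]((~q & p) | r) -> []((~q & p) | r)), w0
3. ~<>(~q | r), w0
4. <>[]((~q & p) | r), w0
5. ~[]((~q & p) | r), w0
6. []((~q & p) | r), w1
7. ~(~q | r), w1
8. q, w1
9. ~r, w1
10. ~((~q & p) | r), w2
11. ~(~q & p), w2
12. ~r, w2
13. ~(~q | r), w2
14. q, w2
15. ~p, w2
Accessibility: w0Rw1, w0Rw2
Complete open branch: countermodel on a K-frame, so not valid in K.

T, S4, S5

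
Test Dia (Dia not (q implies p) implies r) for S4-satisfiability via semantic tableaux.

Satisfiable

1. Dia (Dia not (q implies p) implies r), 0
2. Dia not (q implies p) implies r, 1
3. r, 1
Accessibility: 0R0, 0R1, 1R1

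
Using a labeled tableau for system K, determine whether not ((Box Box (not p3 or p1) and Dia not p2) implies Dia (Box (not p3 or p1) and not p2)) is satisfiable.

1. not ((Box Box (not p3 or p1) and Dia not p2) implies Dia (Box (not p3 or p1) and not p2)), 0
2. Box Box (not p3 or p1) and Dia not p2, 0   [neg-implies-rule on 1]
3. not Dia (Box (not p3 or p1) and not p2), 0   [neg-implies-rule on 1]
4. Box Box (not p3 or p1), 0   [and-rule on 2]
5. Dia not p2, 0   [and-rule on 2]
6. not p2, 1   [Dia-rule on 5: fresh world 1, 0R1]
7. not (Box (not p3 or p1) and not p2), 1   [neg-Dia-rule on 3 via 0R1]
8. Box (not p3 or p1), 1   [Box-rule on 4 via 0R1]
9. not Box (not p3 or p1), 1   [neg-and-rule on 7 (branches; this branch)]
10. not (not p3 or p1), 2   [neg-Box-rule on 9: fresh world 2, 1R2]
11. p3, 2   [neg-or-rule on 10]
12. not p1, 2   [neg-or-rule on 10]
13. not p3 or p1, 2   [Box-rule on 8 via 1R2]
14. p1, 2   [or-rule on 13 (branches; this branch)]
Accessibility: 0R1, 1R2
Branch closes: p1 and not p1 both at 2.
Every branch closes; the branch above is one of them.

Unsatisfiable (every branch closes)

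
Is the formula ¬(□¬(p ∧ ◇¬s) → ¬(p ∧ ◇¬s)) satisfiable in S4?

No, unsatisfiable

1. ¬(□¬(p ∧ ◇¬s) → ¬(p ∧ ◇¬s)), w0
2. □¬(p ∧ ◇¬s), w0
3. p ∧ ◇¬s, w0
4. p, w0
5. ◇¬s, w0
6. ¬(p ∧ ◇¬s), w0
7. ¬◇¬s, w0
8. s, w0
9. ¬s, w1
10. ¬(p ∧ ◇¬s), w1
11. s, w1
Accessibility: w0Rw0, w0Rw1, w1Rw1
Branch closes: s and ¬s both at w1.
(One branch shown.) All branches close.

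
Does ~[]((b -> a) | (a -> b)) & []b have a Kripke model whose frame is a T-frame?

Unsatisfiable

1. ~[]((b -> a) | (a -> b)) & []b, 0
2. ~[]((b -> a) | (a -> b)), 0
3. []b, 0
4. b, 0
5. ~((b -> a) | (a -> b)), 1
6. ~(b -> a), 1
7. ~(a -> b), 1
8. b, 1
9. ~a, 1
10. a, 1
11. ~b, 1
Accessibility: 0R0, 0R1, 1R1
Branch closes: a and ~a both at 1.
(One branch shown.) All branches close.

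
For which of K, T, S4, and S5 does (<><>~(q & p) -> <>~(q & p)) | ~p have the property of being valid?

S4-tableau for the negation ~((<><>~(q & p) -> <>~(q & p)) | ~p):
1. ~((<><>~(q & p) -> <>~(q & p)) | ~p), w0
2. ~(<><>~(q & p) -> <>~(q & p)), w0   [~|-rule on 1]
3. p, w0   [~|-rule on 1]
4. <><>~(q & p), w0   [~->-rule on 2]
5. ~<>~(q & p), w0   [~->-rule on 2]
6. q & p, w0   [~<>-rule on 5 via w0Rw0]
7. q, w0   [&-rule on 6]
8. <>~(q & p), w1   [<>-rule on 4: fresh world w1, w0Rw1]
9. q & p, w1   [~<>-rule on 5 via w0Rw1]
10. q, w1   [&-rule on 9]
11. p, w1   [&-rule on 9]
12. ~(q & p), w2   [<>-rule on 8: fresh world w2, w1Rw2]
13. q & p, w2   [~<>-rule on 5 via w0Rw2]
14. q, w2   [&-rule on 13]
15. p, w2   [&-rule on 13]
16. ~p, w2   [~&-rule on 12 (branches; this branch)]
Accessibility: w0Rw0, w0Rw1, w0Rw2, w1Rw1, w1Rw2, w2Rw2
Branch closes: p and ~p both at w2.
Every branch closes (one shown): valid in S4, hence also in S5 (every theorem of S4 is a theorem of S5).
T-tableau for the negation ~((<><>~(q & p) -> <>~(q & p)) | ~p):
1. ~((<><>~(q & p) -> <>~(q & p)) | ~p), w0
2. ~(<><>~(q & p) -> <>~(q & p)), w0   [~|-rule on 1]
3. p, w0   [~|-rule on 1]
4. <><>~(q & p), w0   [~->-rule on 2]
5. ~<>~(q & p), w0   [~->-rule on 2]
6. q & p, w0   [~<>-rule on 5 via w0Rw0]
7. q, w0   [&-rule on 6]
8. <>~(q & p), w1   [<>-rule on 4: fresh world w1, w0Rw1]
9. q & p, w1   [~<>-rule on 5 via w0Rw1]
10. q, w1   [&-rule on 9]
11. p, w1   [&-rule on 9]
12. ~(q & p), w2   [<>-rule on 8: fresh world w2, w1Rw2]
13. ~p, w2   [~&-rule on 12 (branches; this branch)]
Accessibility: w0Rw0, w0Rw1, w1Rw1, w1Rw2, w2Rw2
Complete open branch: countermodel on a T-frame, so not valid in T, nor in K (the same frame is also a K-frame).

S4, S5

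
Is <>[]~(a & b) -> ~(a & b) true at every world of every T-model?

Invalid (countermodel exists)

Tableau for the negation ~(<>[]~(a & b) -> ~(a & b)):
1. ~(<>[]~(a & b) -> ~(a & b)), 0
2. <>[]~(a & b), 0   [~->-rule on 1]
3. a & b, 0   [~->-rule on 1]
4. a, 0   [&-rule on 3]
5. b, 0   [&-rule on 3]
6. []~(a & b), 1   [<>-rule on 2: fresh world 1, 0R1]
7. ~(a & b), 1   [[]-rule on 6 via 1R1]
8. ~b, 1   [~&-rule on 7 (branches; this branch)]
Accessibility: 0R0, 0R1, 1R1
The negation has an open branch (countermodel exists).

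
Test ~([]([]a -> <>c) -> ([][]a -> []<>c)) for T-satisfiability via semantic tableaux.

No, unsatisfiable

1. ~([]([]a -> <>c) -> ([][]a -> []<>c)), w0
2. []([]a -> <>c), w0
3. ~([][]a -> []<>c), w0
4. [][]a, w0
5. ~[]<>c, w0
6. []a -> <>c, w0
7. []a, w0
8. a, w0
9. <>c, w0
10. ~<>c, w1
11. []a -> <>c, w1
12. []a, w1
13. a, w1
14. ~c, w1
15. ~[]a, w1
16. c, w2
17. []a -> <>c, w2
18. []a, w2
19. a, w2
20. <>c, w2
21. ~a, w3
22. ~c, w3
23. a, w3
Accessibility: w0Rw0, w0Rw1, w0Rw2, w1Rw1, w1Rw3, w2Rw2, w3Rw3
Branch closes: a and ~a both at w3.
(One branch shown.) All branches close.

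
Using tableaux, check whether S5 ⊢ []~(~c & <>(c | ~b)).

Invalid (countermodel exists)

Tableau for the negation ~[]~(~c & <>(c | ~b)):
1. ~[]~(~c & <>(c | ~b)), w0
2. ~c & <>(c | ~b), w1   [~[]-rule on 1: fresh world w1, w0Rw1]
3. ~c, w1   [&-rule on 2]
4. <>(c | ~b), w1   [&-rule on 2]
5. c | ~b, w2   [<>-rule on 4: fresh world w2, w1Rw2]
6. ~b, w2   [|-rule on 5 (branches; this branch)]
Accessibility: w0Rw0, w0Rw1, w0Rw2, w1Rw0, w1Rw1, w1Rw2, w2Rw0, w2Rw1, w2Rw2
The negation has an open branch (countermodel exists).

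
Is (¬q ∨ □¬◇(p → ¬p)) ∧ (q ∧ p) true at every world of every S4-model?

Not valid

Tableau for the negation ¬((¬q ∨ □¬◇(p → ¬p)) ∧ (q ∧ p)):
1. ¬((¬q ∨ □¬◇(p → ¬p)) ∧ (q ∧ p)), 0
2. ¬(q ∧ p), 0
3. ¬p, 0
Accessibility: 0R0
The negation has an open branch (countermodel exists).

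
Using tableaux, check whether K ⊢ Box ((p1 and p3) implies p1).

Yes, valid

Tableau for the negation not Box ((p1 and p3) implies p1):
1. not Box ((p1 and p3) implies p1), 0
2. not ((p1 and p3) implies p1), 1   [neg-Box-rule on 1: fresh world 1, 0R1]
3. p1 and p3, 1   [neg-implies-rule on 2]
4. not p1, 1   [neg-implies-rule on 2]
5. p1, 1   [and-rule on 3]
6. p3, 1   [and-rule on 3]
Accessibility: 0R1
Branch closes: p1 and not p1 both at 1.
Every branch of the negation's tableau closes; the branch above is one of them.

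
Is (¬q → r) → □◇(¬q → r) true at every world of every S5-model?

Tableau for the negation ¬((¬q → r) → □◇(¬q → r)):
1. ¬((¬q → r) → □◇(¬q → r)), u
2. ¬q → r, u
3. ¬□◇(¬q → r), u
4. r, u
5. ¬◇(¬q → r), v
6. ¬(¬q → r), u
7. ¬q, u
8. ¬r, u
Accessibility: uRu, uRv, vRu, vRv
Branch closes: r and ¬r both at u.
Every branch of the negation's tableau closes; the branch above is one of them.

Yes, valid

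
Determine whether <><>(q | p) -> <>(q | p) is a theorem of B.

Tableau for the negation ~(<><>(q | p) -> <>(q | p)):
1. ~(<><>(q | p) -> <>(q | p)), w0
2. <><>(q | p), w0
3. ~<>(q | p), w0
4. ~(q | p), w0
5. ~q, w0
6. ~p, w0
7. <>(q | p), w1
8. ~(q | p), w1
9. ~q, w1
10. ~p, w1
11. q | p, w2
12. p, w2
Accessibility: w0Rw0, w0Rw1, w1Rw0, w1Rw1, w1Rw2, w2Rw1, w2Rw2
The negation has an open branch (countermodel exists).

No, not valid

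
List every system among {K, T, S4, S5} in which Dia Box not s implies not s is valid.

S4-tableau for the negation not (Dia Box not s implies not s):
1. not (Dia Box not s implies not s), 0
2. Dia Box not s, 0   [neg-implies-rule on 1]
3. s, 0   [neg-implies-rule on 1]
4. Box not s, 1   [Dia-rule on 2: fresh world 1, 0R1]
5. not s, 1   [Box-rule on 4 via 1R1]
Accessibility: 0R0, 0R1, 1R1
Complete open branch: countermodel on an S4-frame, so not valid in S4, nor in K, T (the same frame is also a K-frame and a T-frame).
S5-tableau for the negation not (Dia Box not s implies not s):
1. not (Dia Box not s implies not s), 0
2. Dia Box not s, 0   [neg-implies-rule on 1]
3. s, 0   [neg-implies-rule on 1]
4. Box not s, 1   [Dia-rule on 2: fresh world 1, 0R1]
5. not s, 0   [Box-rule on 4 via 1R0]
Accessibility: 0R0, 0R1, 1R0, 1R1
Branch closes: s and not s both at 0.
Every branch closes (one shown): valid in S5.

S5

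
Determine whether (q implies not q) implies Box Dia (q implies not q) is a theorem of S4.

Tableau for the negation not ((q implies not q) implies Box Dia (q implies not q)):
1. not ((q implies not q) implies Box Dia (q implies not q)), w0
2. q implies not q, w0   [neg-implies-rule on 1]
3. not Box Dia (q implies not q), w0   [neg-implies-rule on 1]
4. not q, w0   [implies-rule on 2 (branches; this branch)]
5. not Dia (q implies not q), w1   [neg-Box-rule on 3: fresh world w1, w0Rw1]
6. not (q implies not q), w1   [neg-Dia-rule on 5 via w1Rw1]
7. q, w1   [neg-implies-rule on 6]
Accessibility: w0Rw0, w0Rw1, w1Rw1
The negation has an open branch (countermodel exists).

Invalid (countermodel exists)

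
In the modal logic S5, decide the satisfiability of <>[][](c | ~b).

1. <>[][](c | ~b), w0
2. [][](c | ~b), w1
3. [](c | ~b), w0
4. [](c | ~b), w1
5. c | ~b, w0
6. c | ~b, w1
7. ~b, w0
8. ~b, w1
Accessibility: w0Rw0, w0Rw1, w1Rw0, w1Rw1

Yes, satisfiable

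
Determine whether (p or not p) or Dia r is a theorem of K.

Valid in K

Tableau for the negation not ((p or not p) or Dia r):
1. not ((p or not p) or Dia r), u
2. not (p or not p), u
3. not Dia r, u
4. not p, u
5. p, u
Branch closes: p and not p both at u.
All branches of the negation close; one closing branch shown above.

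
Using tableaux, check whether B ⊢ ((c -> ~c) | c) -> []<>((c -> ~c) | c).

Yes, valid

Tableau for the negation ~(((c -> ~c) | c) -> []<>((c -> ~c) | c)):
1. ~(((c -> ~c) | c) -> []<>((c -> ~c) | c)), w0
2. (c -> ~c) | c, w0   [~->-rule on 1]
3. ~[]<>((c -> ~c) | c), w0   [~->-rule on 1]
4. c -> ~c, w0   [|-rule on 2 (branches; this branch)]
5. ~c, w0   [->-rule on 4 (branches; this branch)]
6. ~<>((c -> ~c) | c), w1   [~[]-rule on 3: fresh world w1, w0Rw1]
7. ~((c -> ~c) | c), w0   [~<>-rule on 6 via w1Rw0]
8. ~(c -> ~c), w0   [~|-rule on 7]
9. c, w0   [~->-rule on 8]
Accessibility: w0Rw0, w0Rw1, w1Rw0, w1Rw1
Branch closes: c and ~c both at w0.
Every branch of the negation's tableau closes; the branch above is one of them.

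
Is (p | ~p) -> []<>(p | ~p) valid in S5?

Tableau for the negation ~((p | ~p) -> []<>(p | ~p)):
1. ~((p | ~p) -> []<>(p | ~p)), 0
2. p | ~p, 0   [~->-rule on 1]
3. ~[]<>(p | ~p), 0   [~->-rule on 1]
4. ~p, 0   [|-rule on 2 (branches; this branch)]
5. ~<>(p | ~p), 1   [~[]-rule on 3: fresh world 1, 0R1]
6. ~(p | ~p), 0   [~<>-rule on 5 via 1R0]
7. p, 0   [~|-rule on 6]
Accessibility: 0R0, 0R1, 1R0, 1R1
Branch closes: p and ~p both at 0.
All branches of the negation close; one closing branch shown above.

Yes, valid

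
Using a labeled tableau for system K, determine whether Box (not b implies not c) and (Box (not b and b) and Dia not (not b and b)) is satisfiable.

No, unsatisfiable

1. Box (not b implies not c) and (Box (not b and b) and Dia not (not b and b)), 0
2. Box (not b implies not c), 0
3. Box (not b and b) and Dia not (not b and b), 0
4. Box (not b and b), 0
5. Dia not (not b and b), 0
6. not (not b and b), 1
7. not b implies not c, 1
8. not b and b, 1
9. not b, 1
10. b, 1
Accessibility: 0R1
Branch closes: b and not b both at 1.
All branches of the tableau close; one closing branch shown above.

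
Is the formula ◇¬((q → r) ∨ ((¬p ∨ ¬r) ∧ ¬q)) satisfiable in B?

1. ◇¬((q → r) ∨ ((¬p ∨ ¬r) ∧ ¬q)), u
2. ¬((q → r) ∨ ((¬p ∨ ¬r) ∧ ¬q)), v
3. ¬(q → r), v
4. ¬((¬p ∨ ¬r) ∧ ¬q), v
5. q, v
6. ¬r, v
Accessibility: uRu, uRv, vRu, vRv

Yes, satisfiable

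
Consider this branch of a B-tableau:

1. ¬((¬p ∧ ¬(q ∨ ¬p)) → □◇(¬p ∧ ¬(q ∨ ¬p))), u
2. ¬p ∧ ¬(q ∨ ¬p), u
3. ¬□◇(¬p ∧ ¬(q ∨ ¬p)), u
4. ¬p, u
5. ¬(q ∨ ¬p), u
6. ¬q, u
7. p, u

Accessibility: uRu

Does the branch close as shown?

Both p and ¬p appear at u.

Closed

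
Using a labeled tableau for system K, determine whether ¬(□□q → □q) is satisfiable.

1. ¬(□□q → □q), 0
2. □□q, 0
3. ¬□q, 0
4. ¬q, 1
5. □q, 1
Accessibility: 0R1

Satisfiable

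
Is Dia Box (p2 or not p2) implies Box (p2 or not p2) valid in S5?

Tableau for the negation not (Dia Box (p2 or not p2) implies Box (p2 or not p2)):
1. not (Dia Box (p2 or not p2) implies Box (p2 or not p2)), w0
2. Dia Box (p2 or not p2), w0
3. not Box (p2 or not p2), w0
4. Box (p2 or not p2), w1
5. p2 or not p2, w0
6. p2 or not p2, w1
7. not p2, w0
8. not p2, w1
9. not (p2 or not p2), w2
10. not p2, w2
11. p2, w2
Accessibility: w0Rw0, w0Rw1, w0Rw2, w1Rw0, w1Rw1, w1Rw2, w2Rw0, w2Rw1, w2Rw2
Branch closes: p2 and not p2 both at w2.
Every branch of the negation's tableau closes; the branch above is one of them.

Valid in S5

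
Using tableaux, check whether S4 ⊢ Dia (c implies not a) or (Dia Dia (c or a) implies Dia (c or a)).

Yes, valid

Tableau for the negation not (Dia (c implies not a) or (Dia Dia (c or a) implies Dia (c or a))):
1. not (Dia (c implies not a) or (Dia Dia (c or a) implies Dia (c or a))), w0
2. not Dia (c implies not a), w0
3. not (Dia Dia (c or a) implies Dia (c or a)), w0
4. Dia Dia (c or a), w0
5. not Dia (c or a), w0
6. not (c implies not a), w0
7. c, w0
8. a, w0
9. not (c or a), w0
10. not c, w0
11. not a, w0
Accessibility: w0Rw0
Branch closes: c and not c both at w0.
Every branch of the negation's tableau closes; the branch above is one of them.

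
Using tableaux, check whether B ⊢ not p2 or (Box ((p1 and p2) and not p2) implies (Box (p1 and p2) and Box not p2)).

Tableau for the negation not (not p2 or (Box ((p1 and p2) and not p2) implies (Box (p1 and p2) and Box not p2))):
1. not (not p2 or (Box ((p1 and p2) and not p2) implies (Box (p1 and p2) and Box not p2))), u
2. p2, u   [neg-or-rule on 1]
3. not (Box ((p1 and p2) and not p2) implies (Box (p1 and p2) and Box not p2)), u   [neg-or-rule on 1]
4. Box ((p1 and p2) and not p2), u   [neg-implies-rule on 3]
5. not (Box (p1 and p2) and Box not p2), u   [neg-implies-rule on 3]
6. (p1 and p2) and not p2, u   [Box-rule on 4 via uRu]
7. p1 and p2, u   [and-rule on 6]
8. not p2, u   [and-rule on 6]
Accessibility: uRu
Branch closes: p2 and not p2 both at u.
All branches of the negation close; one closing branch shown above.

Valid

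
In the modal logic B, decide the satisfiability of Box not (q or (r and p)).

1. Box not (q or (r and p)), w0
2. not (q or (r and p)), w0
3. not q, w0
4. not (r and p), w0
5. not p, w0
Accessibility: w0Rw0

Satisfiable (open branch found)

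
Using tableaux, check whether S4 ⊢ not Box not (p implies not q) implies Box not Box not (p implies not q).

Invalid (countermodel exists)

Tableau for the negation not (not Box not (p implies not q) implies Box not Box not (p implies not q)):
1. not (not Box not (p implies not q) implies Box not Box not (p implies not q)), u
2. not Box not (p implies not q), u
3. not Box not Box not (p implies not q), u
4. p implies not q, v
5. not q, v
6. Box not (p implies not q), w
7. not (p implies not q), w
8. p, w
9. q, w
Accessibility: uRu, uRv, uRw, vRv, wRw
The negation has an open branch (countermodel exists).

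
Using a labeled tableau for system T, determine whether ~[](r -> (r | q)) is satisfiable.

1. ~[](r -> (r | q)), u
2. ~(r -> (r | q)), v   [~[]-rule on 1: fresh world v, uRv]
3. r, v   [~->-rule on 2]
4. ~(r | q), v   [~->-rule on 2]
5. ~r, v   [~|-rule on 4]
6. ~q, v   [~|-rule on 4]
Accessibility: uRu, uRv, vRv
Branch closes: r and ~r both at v.
Every branch closes; the branch above is one of them.

Unsatisfiable (every branch closes)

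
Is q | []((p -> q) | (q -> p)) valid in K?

Valid

Tableau for the negation ~(q | []((p -> q) | (q -> p))):
1. ~(q | []((p -> q) | (q -> p))), u
2. ~q, u
3. ~[]((p -> q) | (q -> p)), u
4. ~((p -> q) | (q -> p)), v
5. ~(p -> q), v
6. ~(q -> p), v
7. p, v
8. ~q, v
9. q, v
10. ~p, v
Accessibility: uRv
Branch closes: q and ~q both at v.
Every branch of the negation's tableau closes; the branch above is one of them.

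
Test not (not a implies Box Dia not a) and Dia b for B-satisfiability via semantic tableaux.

1. not (not a implies Box Dia not a) and Dia b, w0
2. not (not a implies Box Dia not a), w0   [and-rule on 1]
3. Dia b, w0   [and-rule on 1]
4. not a, w0   [neg-implies-rule on 2]
5. not Box Dia not a, w0   [neg-implies-rule on 2]
6. b, w1   [Dia-rule on 3: fresh world w1, w0Rw1]
7. not Dia not a, w2   [neg-Box-rule on 5: fresh world w2, w0Rw2]
8. a, w0   [neg-Dia-rule on 7 via w2Rw0]
Accessibility: w0Rw0, w0Rw1, w0Rw2, w1Rw0, w1Rw1, w2Rw0, w2Rw2
Branch closes: a and not a both at w0.
All branches of the tableau close; one closing branch shown above.

Unsatisfiable (every branch closes)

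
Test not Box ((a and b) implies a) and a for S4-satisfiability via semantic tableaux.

No, unsatisfiable

1. not Box ((a and b) implies a) and a, u
2. not Box ((a and b) implies a), u   [and-rule on 1]
3. a, u   [and-rule on 1]
4. not ((a and b) implies a), v   [neg-Box-rule on 2: fresh world v, uRv]
5. a and b, v   [neg-implies-rule on 4]
6. not a, v   [neg-implies-rule on 4]
7. a, v   [and-rule on 5]
8. b, v   [and-rule on 5]
Accessibility: uRu, uRv, vRv
Branch closes: a and not a both at v.
Every branch closes; the branch above is one of them.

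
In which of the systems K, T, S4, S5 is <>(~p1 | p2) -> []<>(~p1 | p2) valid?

S5-tableau for the negation ~(<>(~p1 | p2) -> []<>(~p1 | p2)):
1. ~(<>(~p1 | p2) -> []<>(~p1 | p2)), w0
2. <>(~p1 | p2), w0
3. ~[]<>(~p1 | p2), w0
4. ~p1 | p2, w1
5. p2, w1
6. ~<>(~p1 | p2), w2
7. ~(~p1 | p2), w0
8. p1, w0
9. ~p2, w0
10. ~(~p1 | p2), w1
11. p1, w1
12. ~p2, w1
Accessibility: w0Rw0, w0Rw1, w0Rw2, w1Rw0, w1Rw1, w1Rw2, w2Rw0, w2Rw1, w2Rw2
Branch closes: p2 and ~p2 both at w1.
Every branch closes (one shown): valid in S5.
S4-tableau for the negation ~(<>(~p1 | p2) -> []<>(~p1 | p2)):
1. ~(<>(~p1 | p2) -> []<>(~p1 | p2)), w0
2. <>(~p1 | p2), w0
3. ~[]<>(~p1 | p2), w0
4. ~p1 | p2, w1
5. p2, w1
6. ~<>(~p1 | p2), w2
7. ~(~p1 | p2), w2
8. p1, w2
9. ~p2, w2
Accessibility: w0Rw0, w0Rw1, w0Rw2, w1Rw1, w2Rw2
Complete open branch: countermodel on an S4-frame, so not valid in S4, nor in K, T (the same frame is also a K-frame and a T-frame).

S5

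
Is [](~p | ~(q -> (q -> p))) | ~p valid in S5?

No, not valid

Tableau for the negation ~([](~p | ~(q -> (q -> p))) | ~p):
1. ~([](~p | ~(q -> (q -> p))) | ~p), 0
2. ~[](~p | ~(q -> (q -> p))), 0
3. p, 0
4. ~(~p | ~(q -> (q -> p))), 1
5. p, 1
6. q -> (q -> p), 1
7. q -> p, 1
Accessibility: 0R0, 0R1, 1R0, 1R1
The negation has an open branch (countermodel exists).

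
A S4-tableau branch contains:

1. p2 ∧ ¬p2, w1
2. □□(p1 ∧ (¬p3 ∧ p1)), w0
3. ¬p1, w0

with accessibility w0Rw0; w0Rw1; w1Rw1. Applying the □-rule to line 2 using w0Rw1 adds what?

□(p1 ∧ (¬p3 ∧ p1)), w1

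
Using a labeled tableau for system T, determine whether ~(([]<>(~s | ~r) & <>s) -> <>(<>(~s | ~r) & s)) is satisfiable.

1. ~(([]<>(~s | ~r) & <>s) -> <>(<>(~s | ~r) & s)), w0
2. []<>(~s | ~r) & <>s, w0
3. ~<>(<>(~s | ~r) & s), w0
4. []<>(~s | ~r), w0
5. <>s, w0
6. ~(<>(~s | ~r) & s), w0
7. <>(~s | ~r), w0
8. ~s, w0
9. s, w1
10. ~(<>(~s | ~r) & s), w1
11. <>(~s | ~r), w1
12. ~<>(~s | ~r), w1
13. ~(~s | ~r), w1
14. r, w1
15. ~s | ~r, w2
16. ~(<>(~s | ~r) & s), w2
17. <>(~s | ~r), w2
18. ~r, w2
19. ~s, w2
20. ~s | ~r, w3
21. ~(~s | ~r), w3
22. s, w3
23. r, w3
24. ~r, w3
Accessibility: w0Rw0, w0Rw1, w0Rw2, w1Rw1, w1Rw3, w2Rw2, w3Rw3
Branch closes: r and ~r both at w3.
(One branch shown.) All branches close.

Unsatisfiable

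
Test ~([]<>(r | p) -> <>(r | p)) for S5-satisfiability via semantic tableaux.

No, unsatisfiable

1. ~([]<>(r | p) -> <>(r | p)), u
2. []<>(r | p), u   [~->-rule on 1]
3. ~<>(r | p), u   [~->-rule on 1]
4. <>(r | p), u   [[]-rule on 2 via uRu]
5. ~(r | p), u   [~<>-rule on 3 via uRu]
6. ~r, u   [~|-rule on 5]
7. ~p, u   [~|-rule on 5]
8. r | p, v   [<>-rule on 4: fresh world v, uRv]
9. <>(r | p), v   [[]-rule on 2 via uRv]
10. ~(r | p), v   [~<>-rule on 3 via uRv]
11. ~r, v   [~|-rule on 10]
12. ~p, v   [~|-rule on 10]
13. p, v   [|-rule on 8 (branches; this branch)]
Accessibility: uRu, uRv, vRu, vRv
Branch closes: p and ~p both at v.
All branches of the tableau close; one closing branch shown above.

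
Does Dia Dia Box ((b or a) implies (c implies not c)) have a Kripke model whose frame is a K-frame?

Satisfiable

1. Dia Dia Box ((b or a) implies (c implies not c)), 0
2. Dia Box ((b or a) implies (c implies not c)), 1   [Dia-rule on 1: fresh world 1, 0R1]
3. Box ((b or a) implies (c implies not c)), 2   [Dia-rule on 2: fresh world 2, 1R2]
Accessibility: 0R1, 1R2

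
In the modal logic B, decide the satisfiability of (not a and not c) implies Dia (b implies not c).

Satisfiable

1. (not a and not c) implies Dia (b implies not c), u
2. Dia (b implies not c), u   [implies-rule on 1 (branches; this branch)]
3. b implies not c, v   [Dia-rule on 2: fresh world v, uRv]
4. not c, v   [implies-rule on 3 (branches; this branch)]
Accessibility: uRu, uRv, vRu, vRv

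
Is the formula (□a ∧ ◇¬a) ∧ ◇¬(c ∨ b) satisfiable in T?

Unsatisfiable

1. (□a ∧ ◇¬a) ∧ ◇¬(c ∨ b), 0
2. □a ∧ ◇¬a, 0   [∧-rule on 1]
3. ◇¬(c ∨ b), 0   [∧-rule on 1]
4. □a, 0   [∧-rule on 2]
5. ◇¬a, 0   [∧-rule on 2]
6. a, 0   [□-rule on 4 via 0R0]
7. ¬(c ∨ b), 1   [◇-rule on 3: fresh world 1, 0R1]
8. ¬c, 1   [¬∨-rule on 7]
9. ¬b, 1   [¬∨-rule on 7]
10. a, 1   [□-rule on 4 via 0R1]
11. ¬a, 2   [◇-rule on 5: fresh world 2, 0R2]
12. a, 2   [□-rule on 4 via 0R2]
Accessibility: 0R0, 0R1, 0R2, 1R1, 2R2
Branch closes: a and ¬a both at 2.
All branches of the tableau close; one closing branch shown above.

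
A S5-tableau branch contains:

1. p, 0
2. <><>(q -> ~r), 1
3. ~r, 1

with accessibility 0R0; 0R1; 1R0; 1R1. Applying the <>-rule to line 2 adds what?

a fresh world 2 with 1R2, and <>(q -> ~r) at 2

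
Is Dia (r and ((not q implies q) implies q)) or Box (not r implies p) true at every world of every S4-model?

Not valid

Tableau for the negation not (Dia (r and ((not q implies q) implies q)) or Box (not r implies p)):
1. not (Dia (r and ((not q implies q) implies q)) or Box (not r implies p)), u
2. not Dia (r and ((not q implies q) implies q)), u
3. not Box (not r implies p), u
4. not (r and ((not q implies q) implies q)), u
5. not r, u
6. not (not r implies p), v
7. not r, v
8. not p, v
9. not (r and ((not q implies q) implies q)), v
Accessibility: uRu, uRv, vRv
The negation has an open branch (countermodel exists).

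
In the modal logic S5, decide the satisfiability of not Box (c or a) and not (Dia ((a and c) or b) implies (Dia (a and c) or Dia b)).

Unsatisfiable (every branch closes)

1. not Box (c or a) and not (Dia ((a and c) or b) implies (Dia (a and c) or Dia b)), w0
2. not Box (c or a), w0   [and-rule on 1]
3. not (Dia ((a and c) or b) implies (Dia (a and c) or Dia b)), w0   [and-rule on 1]
4. Dia ((a and c) or b), w0   [neg-implies-rule on 3]
5. not (Dia (a and c) or Dia b), w0   [neg-implies-rule on 3]
6. not Dia (a and c), w0   [neg-or-rule on 5]
7. not Dia b, w0   [neg-or-rule on 5]
8. not (a and c), w0   [neg-Dia-rule on 6 via w0Rw0]
9. not b, w0   [neg-Dia-rule on 7 via w0Rw0]
10. not c, w0   [neg-and-rule on 8 (branches; this branch)]
11. not (c or a), w1   [neg-Box-rule on 2: fresh world w1, w0Rw1]
12. not c, w1   [neg-or-rule on 11]
13. not a, w1   [neg-or-rule on 11]
14. not (a and c), w1   [neg-Dia-rule on 6 via w0Rw1]
15. not b, w1   [neg-Dia-rule on 7 via w0Rw1]
16. (a and c) or b, w2   [Dia-rule on 4: fresh world w2, w0Rw2]
17. not (a and c), w2   [neg-Dia-rule on 6 via w0Rw2]
18. not b, w2   [neg-Dia-rule on 7 via w0Rw2]
19. a and c, w2   [or-rule on 16 (branches; this branch)]
20. a, w2   [and-rule on 19]
21. c, w2   [and-rule on 19]
22. not c, w2   [neg-and-rule on 17 (branches; this branch)]
Accessibility: w0Rw0, w0Rw1, w0Rw2, w1Rw0, w1Rw1, w1Rw2, w2Rw0, w2Rw1, w2Rw2
Branch closes: c and not c both at w2.
All branches of the tableau close; one closing branch shown above.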